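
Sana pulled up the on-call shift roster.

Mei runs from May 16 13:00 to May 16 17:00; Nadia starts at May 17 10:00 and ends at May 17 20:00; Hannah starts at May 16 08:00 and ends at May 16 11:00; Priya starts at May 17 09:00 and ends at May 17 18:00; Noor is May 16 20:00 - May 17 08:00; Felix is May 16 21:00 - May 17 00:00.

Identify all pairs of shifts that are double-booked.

Felix & Noor, Nadia & Priya

Check each pair: they overlap iff neither finishes before the other starts.
Sorted by start: Hannah, Mei, Noor, Felix, Priya, Nadia.
Mei starts after Hannah ends, so Hannah has no further overlaps.
Noor starts after Mei ends, so Mei has no further overlaps.
Felix starts before Noor ends → Noor and Felix overlap.
Priya starts after Noor ends, so Noor has no further overlaps.
Priya starts after Felix ends, so Felix has no further overlaps.
Nadia starts before Priya ends → Priya and Nadia overlap.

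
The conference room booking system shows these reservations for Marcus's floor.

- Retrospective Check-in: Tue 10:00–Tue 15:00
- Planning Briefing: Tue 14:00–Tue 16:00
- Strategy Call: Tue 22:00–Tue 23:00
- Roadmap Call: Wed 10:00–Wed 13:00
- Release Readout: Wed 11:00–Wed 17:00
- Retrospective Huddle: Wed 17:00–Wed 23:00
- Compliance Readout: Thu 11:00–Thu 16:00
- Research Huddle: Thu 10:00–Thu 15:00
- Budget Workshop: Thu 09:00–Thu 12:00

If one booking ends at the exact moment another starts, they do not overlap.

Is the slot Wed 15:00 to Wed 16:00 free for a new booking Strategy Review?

Retrospective Check-in: ends Tue 15:00 at or before Strategy Review starts Wed 15:00 → clear.
Planning Briefing: ends Tue 16:00 at or before Strategy Review starts Wed 15:00 → clear.
Strategy Call: ends Tue 23:00 at or before Strategy Review starts Wed 15:00 → clear.
Roadmap Call: ends Wed 13:00 at or before Strategy Review starts Wed 15:00 → clear.
Release Readout: starts Wed 11:00 before Strategy Review ends Wed 16:00, and ends Wed 17:00 after Strategy Review starts Wed 15:00 → overlap.
Retrospective Huddle: starts Wed 17:00 at or after Strategy Review ends Wed 16:00 → clear.
Budget Workshop: starts Thu 09:00 at or after Strategy Review ends Wed 16:00 → clear.
Research Huddle: starts Thu 10:00 at or after Strategy Review ends Wed 16:00 → clear.
Compliance Readout: starts Thu 11:00 at or after Strategy Review ends Wed 16:00 → clear.
Strategy Review overlaps Release Readout.

No — it overlaps Release Readout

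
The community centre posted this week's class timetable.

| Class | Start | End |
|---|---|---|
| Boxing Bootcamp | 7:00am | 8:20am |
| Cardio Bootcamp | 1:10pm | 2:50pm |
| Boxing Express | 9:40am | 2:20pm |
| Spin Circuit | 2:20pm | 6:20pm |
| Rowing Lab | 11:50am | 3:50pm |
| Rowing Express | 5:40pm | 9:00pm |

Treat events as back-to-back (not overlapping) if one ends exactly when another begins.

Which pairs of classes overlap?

Two intervals overlap when each starts before the other ends.
Sorted by start: Boxing Bootcamp, Boxing Express, Rowing Lab, Cardio Bootcamp, Spin Circuit, Rowing Express.
Boxing Express starts after Boxing Bootcamp ends — done with Boxing Bootcamp.
Rowing Lab starts before Boxing Express ends → Boxing Express and Rowing Lab overlap.
Cardio Bootcamp starts before Boxing Express ends → Boxing Express and Cardio Bootcamp overlap.
Spin Circuit starts exactly when Boxing Express ends (back-to-back, no overlap) — done with Boxing Express.
Cardio Bootcamp starts before Rowing Lab ends → Rowing Lab and Cardio Bootcamp overlap.
Spin Circuit starts before Rowing Lab ends → Rowing Lab and Spin Circuit overlap.
Rowing Express starts after Rowing Lab ends.
Spin Circuit starts before Cardio Bootcamp ends → Cardio Bootcamp and Spin Circuit overlap.
Rowing Express starts after Cardio Bootcamp ends.
Rowing Express starts before Spin Circuit ends → Spin Circuit and Rowing Express overlap.

Boxing Express & Cardio Bootcamp, Boxing Express & Rowing Lab, Cardio Bootcamp & Rowing Lab, Cardio Bootcamp & Spin Circuit, Rowing Express & Spin Circuit, Rowing Lab & Spin Circuit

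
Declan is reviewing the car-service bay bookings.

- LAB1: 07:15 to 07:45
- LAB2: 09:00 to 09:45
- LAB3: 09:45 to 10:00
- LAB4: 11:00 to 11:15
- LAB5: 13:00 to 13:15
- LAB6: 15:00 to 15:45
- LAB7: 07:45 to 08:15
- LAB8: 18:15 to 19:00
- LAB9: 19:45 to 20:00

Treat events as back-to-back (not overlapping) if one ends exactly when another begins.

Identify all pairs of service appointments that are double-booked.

none

Two intervals overlap when each starts before the other ends.
Sorted by start: LAB1, LAB7, LAB2, LAB3, LAB4, LAB5, LAB6, LAB8, LAB9.
LAB7 starts exactly when LAB1 ends (back-to-back, no overlap) — done with LAB1.
LAB2 starts after LAB7 ends — done with LAB7.
LAB3 starts exactly when LAB2 ends (back-to-back, no overlap) — done with LAB2.
LAB4 starts after LAB3 ends — done with LAB3.
LAB5 starts after LAB4 ends — done with LAB4.
LAB6 starts after LAB5 ends — done with LAB5.
LAB8 starts after LAB6 ends — done with LAB6.
LAB9 starts after LAB8 ends.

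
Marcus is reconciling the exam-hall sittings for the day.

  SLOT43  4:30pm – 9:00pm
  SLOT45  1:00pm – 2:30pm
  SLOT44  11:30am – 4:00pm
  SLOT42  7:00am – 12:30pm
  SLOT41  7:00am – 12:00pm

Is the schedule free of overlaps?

No

Sorted by start: SLOT41, SLOT42, SLOT44, SLOT45, SLOT43.
SLOT42 starts before SLOT41 ends → SLOT41 and SLOT42 overlap.
That's a conflict, so the schedule is not conflict-free.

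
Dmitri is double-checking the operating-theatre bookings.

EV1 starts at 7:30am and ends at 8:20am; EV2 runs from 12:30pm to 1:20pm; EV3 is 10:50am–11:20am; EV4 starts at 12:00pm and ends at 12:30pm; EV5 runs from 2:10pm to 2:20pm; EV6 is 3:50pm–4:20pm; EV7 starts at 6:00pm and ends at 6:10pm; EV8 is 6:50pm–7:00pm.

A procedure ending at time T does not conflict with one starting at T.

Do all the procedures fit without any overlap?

Sorted by start: EV1, EV3, EV4, EV2, EV5, EV6, EV7, EV8.
EV3 starts after EV1 ends, so EV1 has no further overlaps.
EV4 starts after EV3 ends, so EV3 has no further overlaps.
EV2 starts exactly when EV4 ends (back-to-back, no overlap), so EV4 has no further overlaps.
EV5 starts after EV2 ends, so EV2 has no further overlaps.
EV6 starts after EV5 ends, so EV5 has no further overlaps.
EV7 starts after EV6 ends, so EV6 has no further overlaps.
EV8 starts after EV7 ends.
Every pair is clear; the schedule has no overlaps.

Yes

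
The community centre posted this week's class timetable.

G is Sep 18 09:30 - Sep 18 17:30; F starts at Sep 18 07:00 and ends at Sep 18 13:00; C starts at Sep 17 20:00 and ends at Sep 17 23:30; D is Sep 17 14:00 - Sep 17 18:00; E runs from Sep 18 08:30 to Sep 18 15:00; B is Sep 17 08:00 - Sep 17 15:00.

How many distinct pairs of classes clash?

Sorted by start: B, D, C, F, E, G.
D starts before B ends → B and D overlap.
C starts after B ends, so nothing later overlaps B either.
C starts after D ends, so nothing later overlaps D either.
F starts after C ends, so nothing later overlaps C either.
E starts before F ends → F and E overlap.
G starts before F ends → F and G overlap.
G starts before E ends → E and G overlap.
Overlapping pairs: B & D, E & F, E & G, F & G — 4 in total.

4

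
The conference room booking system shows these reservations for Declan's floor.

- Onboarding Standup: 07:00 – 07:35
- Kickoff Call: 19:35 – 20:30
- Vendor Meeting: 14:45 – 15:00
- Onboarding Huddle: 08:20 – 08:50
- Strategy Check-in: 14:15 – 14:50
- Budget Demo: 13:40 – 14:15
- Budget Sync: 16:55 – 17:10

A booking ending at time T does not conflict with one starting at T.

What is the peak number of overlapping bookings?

Sweep the timeline, counting +1 at each start and −1 at each end (ends before starts at a tie):
07:00 start Onboarding Standup → 1
07:35 end Onboarding Standup → 0
08:20 start Onboarding Huddle → 1
08:50 end Onboarding Huddle → 0
13:40 start Budget Demo → 1
14:15 end Budget Demo → 0
14:15 start Strategy Check-in → 1
14:45 start Vendor Meeting → 2
14:50 end Strategy Check-in → 1
15:00 end Vendor Meeting → 0
16:55 start Budget Sync → 1
17:10 end Budget Sync → 0
19:35 start Kickoff Call → 1
20:30 end Kickoff Call → 0
Peak is 2, at 14:45 (Strategy Check-in, Vendor Meeting).

2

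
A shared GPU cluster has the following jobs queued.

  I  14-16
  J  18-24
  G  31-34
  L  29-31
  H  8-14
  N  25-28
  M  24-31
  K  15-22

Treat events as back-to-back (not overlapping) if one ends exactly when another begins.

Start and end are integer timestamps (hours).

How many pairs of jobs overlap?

4

Sorted by start: H, I, K, J, M, N, L, G.
I starts exactly when H ends (back-to-back, no overlap), so H has no further overlaps.
K starts before I ends → I and K overlap.
J starts after I ends, so I has no further overlaps.
J starts before K ends → K and J overlap.
M starts after K ends, so K has no further overlaps.
M starts exactly when J ends (back-to-back, no overlap), so J has no further overlaps.
N starts before M ends → M and N overlap.
L starts before M ends → M and L overlap.
G starts exactly when M ends (back-to-back, no overlap).
L starts after N ends, so N has no further overlaps.
G starts exactly when L ends (back-to-back, no overlap).
Overlapping pairs: I & K, J & K, L & M, M & N — 4 in total.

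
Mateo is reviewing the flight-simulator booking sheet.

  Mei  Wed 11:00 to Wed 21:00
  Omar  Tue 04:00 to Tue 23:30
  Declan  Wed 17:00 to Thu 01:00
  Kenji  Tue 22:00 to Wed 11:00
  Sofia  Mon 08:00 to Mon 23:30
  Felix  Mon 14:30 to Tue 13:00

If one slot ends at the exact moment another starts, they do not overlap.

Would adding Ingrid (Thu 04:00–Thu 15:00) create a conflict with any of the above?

Sofia: ends Mon 23:30 at or before Ingrid starts Thu 04:00 → clear.
Felix: ends Tue 13:00 at or before Ingrid starts Thu 04:00 → clear.
Omar: ends Tue 23:30 at or before Ingrid starts Thu 04:00 → clear.
Kenji: ends Wed 11:00 at or before Ingrid starts Thu 04:00 → clear.
Mei: ends Wed 21:00 at or before Ingrid starts Thu 04:00 → clear.
Declan: ends Thu 01:00 at or before Ingrid starts Thu 04:00 → clear.

No — it doesn't clash with anything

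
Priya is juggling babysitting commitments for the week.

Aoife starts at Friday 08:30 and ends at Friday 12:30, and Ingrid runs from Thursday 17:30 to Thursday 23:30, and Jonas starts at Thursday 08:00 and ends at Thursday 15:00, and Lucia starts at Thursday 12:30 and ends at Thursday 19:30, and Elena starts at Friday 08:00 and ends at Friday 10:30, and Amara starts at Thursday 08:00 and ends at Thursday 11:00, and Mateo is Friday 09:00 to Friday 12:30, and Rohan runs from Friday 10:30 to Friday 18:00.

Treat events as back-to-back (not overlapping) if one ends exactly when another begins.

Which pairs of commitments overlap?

Amara & Jonas, Aoife & Elena, Aoife & Mateo, Aoife & Rohan, Elena & Mateo, Ingrid & Lucia, Jonas & Lucia, Mateo & Rohan

Two intervals overlap when each starts before the other ends.
Sorted by start: Jonas, Amara, Lucia, Ingrid, Elena, Aoife, Mateo, Rohan.
Amara starts before Jonas ends → Jonas and Amara overlap.
Lucia starts before Jonas ends → Jonas and Lucia overlap.
Ingrid starts after Jonas ends — done with Jonas.
Lucia starts after Amara ends — done with Amara.
Ingrid starts before Lucia ends → Lucia and Ingrid overlap.
Elena starts after Lucia ends — done with Lucia.
Elena starts after Ingrid ends — done with Ingrid.
Aoife starts before Elena ends → Elena and Aoife overlap.
Mateo starts before Elena ends → Elena and Mateo overlap.
Rohan starts exactly when Elena ends (back-to-back, no overlap).
Mateo starts before Aoife ends → Aoife and Mateo overlap.
Rohan starts before Aoife ends → Aoife and Rohan overlap.
Rohan starts before Mateo ends → Mateo and Rohan overlap.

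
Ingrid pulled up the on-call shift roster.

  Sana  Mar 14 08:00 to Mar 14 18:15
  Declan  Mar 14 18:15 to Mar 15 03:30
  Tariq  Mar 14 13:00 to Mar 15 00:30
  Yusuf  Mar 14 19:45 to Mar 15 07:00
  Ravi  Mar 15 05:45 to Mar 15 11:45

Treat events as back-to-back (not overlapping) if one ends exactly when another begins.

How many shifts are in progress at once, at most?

3

Sweep the timeline, counting +1 at each start and −1 at each end (ends before starts at a tie):
Mar 14 08:00 start Sana → 1
Mar 14 13:00 start Tariq → 2
Mar 14 18:15 end Sana → 1
Mar 14 18:15 start Declan → 2
Mar 14 19:45 start Yusuf → 3
Mar 15 00:30 end Tariq → 2
Mar 15 03:30 end Declan → 1
Mar 15 05:45 start Ravi → 2
Mar 15 07:00 end Yusuf → 1
Mar 15 11:45 end Ravi → 0
Peak is 3, at Mar 14 19:45 (Declan, Tariq, Yusuf).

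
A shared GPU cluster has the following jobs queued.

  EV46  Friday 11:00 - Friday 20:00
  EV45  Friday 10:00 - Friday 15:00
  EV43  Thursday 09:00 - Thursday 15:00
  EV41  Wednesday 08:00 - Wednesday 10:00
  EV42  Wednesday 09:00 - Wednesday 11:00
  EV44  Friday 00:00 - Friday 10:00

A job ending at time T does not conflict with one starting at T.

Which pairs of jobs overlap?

EV41 & EV42, EV45 & EV46

Sorted by start: EV41, EV42, EV43, EV44, EV45, EV46.
EV42 starts before EV41 ends → EV41 and EV42 overlap.
EV43 starts after EV41 ends, so nothing later overlaps EV41 either.
EV43 starts after EV42 ends, so nothing later overlaps EV42 either.
EV44 starts after EV43 ends, so nothing later overlaps EV43 either.
EV45 starts exactly when EV44 ends (back-to-back, no overlap), so nothing later overlaps EV44 either.
EV46 starts before EV45 ends → EV45 and EV46 overlap.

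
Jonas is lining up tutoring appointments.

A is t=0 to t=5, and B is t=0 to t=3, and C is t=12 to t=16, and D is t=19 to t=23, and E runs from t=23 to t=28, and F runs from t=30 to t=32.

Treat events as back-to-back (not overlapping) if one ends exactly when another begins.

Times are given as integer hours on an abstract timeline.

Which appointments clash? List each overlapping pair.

A & B

Sorted by start: A, B, C, D, E, F.
B starts before A ends → A and B overlap.
C starts after A ends — done with A.
C starts after B ends — done with B.
D starts after C ends — done with C.
E starts exactly when D ends (back-to-back, no overlap) — done with D.
F starts after E ends.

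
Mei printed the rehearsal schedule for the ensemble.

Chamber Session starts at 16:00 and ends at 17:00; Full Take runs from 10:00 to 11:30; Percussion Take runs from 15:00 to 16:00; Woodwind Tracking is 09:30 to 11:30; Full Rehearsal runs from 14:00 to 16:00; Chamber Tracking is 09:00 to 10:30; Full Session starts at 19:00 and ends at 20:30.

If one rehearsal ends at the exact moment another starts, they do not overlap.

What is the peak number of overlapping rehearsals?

3

Sort all start/end points and keep a running count:
09:00 start Chamber Tracking → 1
09:30 start Woodwind Tracking → 2
10:00 start Full Take → 3
10:30 end Chamber Tracking → 2
11:30 end Full Take → 1
11:30 end Woodwind Tracking → 0
14:00 start Full Rehearsal → 1
15:00 start Percussion Take → 2
16:00 end Full Rehearsal → 1
16:00 end Percussion Take → 0
16:00 start Chamber Session → 1
17:00 end Chamber Session → 0
19:00 start Full Session → 1
20:30 end Full Session → 0
Peak is 3, at 10:00 (Chamber Tracking, Full Take, Woodwind Tracking).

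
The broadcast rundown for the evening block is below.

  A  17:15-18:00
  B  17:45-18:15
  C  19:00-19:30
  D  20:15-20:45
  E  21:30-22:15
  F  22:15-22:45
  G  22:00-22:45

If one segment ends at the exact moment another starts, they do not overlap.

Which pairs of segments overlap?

A & B, E & G, F & G

Two intervals overlap when each starts before the other ends.
Sorted by start: A, B, C, D, E, G, F.
B starts before A ends → A and B overlap.
C starts after A ends, so A has no further overlaps.
C starts after B ends, so B has no further overlaps.
D starts after C ends, so C has no further overlaps.
E starts after D ends, so D has no further overlaps.
G starts before E ends → E and G overlap.
F starts exactly when E ends (back-to-back, no overlap).
F starts before G ends → G and F overlap.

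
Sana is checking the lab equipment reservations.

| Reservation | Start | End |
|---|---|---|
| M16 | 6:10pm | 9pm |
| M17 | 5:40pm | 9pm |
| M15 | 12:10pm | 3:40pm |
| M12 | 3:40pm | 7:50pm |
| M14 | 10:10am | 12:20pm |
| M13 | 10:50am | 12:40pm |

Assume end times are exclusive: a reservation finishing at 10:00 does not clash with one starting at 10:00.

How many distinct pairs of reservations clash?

Sorted by start: M14, M13, M15, M12, M17, M16.
M13 starts before M14 ends → M14 and M13 overlap.
M15 starts before M14 ends → M14 and M15 overlap.
M12 starts after M14 ends, so nothing later overlaps M14 either.
M15 starts before M13 ends → M13 and M15 overlap.
M12 starts after M13 ends, so nothing later overlaps M13 either.
M12 starts exactly when M15 ends (back-to-back, no overlap), so nothing later overlaps M15 either.
M17 starts before M12 ends → M12 and M17 overlap.
M16 starts before M12 ends → M12 and M16 overlap.
M16 starts before M17 ends → M17 and M16 overlap.
Overlapping pairs: M12 & M16, M12 & M17, M13 & M14, M13 & M15, M14 & M15, M16 & M17 — 6 in total.

6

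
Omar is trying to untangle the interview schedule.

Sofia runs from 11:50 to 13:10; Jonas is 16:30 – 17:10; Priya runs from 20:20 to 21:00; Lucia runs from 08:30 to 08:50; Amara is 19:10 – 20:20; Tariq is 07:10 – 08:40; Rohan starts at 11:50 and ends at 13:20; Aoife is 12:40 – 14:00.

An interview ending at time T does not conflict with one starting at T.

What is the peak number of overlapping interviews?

3

Walk through starts and ends in time order (an end at T is processed before a start at T):
07:10 start Tariq → 1
08:30 start Lucia → 2
08:40 end Tariq → 1
08:50 end Lucia → 0
11:50 start Rohan → 1
11:50 start Sofia → 2
12:40 start Aoife → 3
13:10 end Sofia → 2
13:20 end Rohan → 1
14:00 end Aoife → 0
16:30 start Jonas → 1
17:10 end Jonas → 0
19:10 start Amara → 1
20:20 end Amara → 0
20:20 start Priya → 1
21:00 end Priya → 0
Peak is 3, at 12:40 (Aoife, Rohan, Sofia).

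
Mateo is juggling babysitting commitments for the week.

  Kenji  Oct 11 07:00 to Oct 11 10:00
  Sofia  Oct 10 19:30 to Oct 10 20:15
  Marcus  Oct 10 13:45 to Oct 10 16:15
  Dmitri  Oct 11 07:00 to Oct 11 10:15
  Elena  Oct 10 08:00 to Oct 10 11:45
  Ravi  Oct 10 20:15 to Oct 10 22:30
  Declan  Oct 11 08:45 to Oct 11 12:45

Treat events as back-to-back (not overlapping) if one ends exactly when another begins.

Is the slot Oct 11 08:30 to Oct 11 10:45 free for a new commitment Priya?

Elena: ends Oct 10 11:45 at or before Priya starts Oct 11 08:30 → clear.
Marcus: ends Oct 10 16:15 at or before Priya starts Oct 11 08:30 → clear.
Sofia: ends Oct 10 20:15 at or before Priya starts Oct 11 08:30 → clear.
Ravi: ends Oct 10 22:30 at or before Priya starts Oct 11 08:30 → clear.
Dmitri: starts Oct 11 07:00 before Priya ends Oct 11 10:45, and ends Oct 11 10:15 after Priya starts Oct 11 08:30 → overlap.
Kenji: starts Oct 11 07:00 before Priya ends Oct 11 10:45, and ends Oct 11 10:00 after Priya starts Oct 11 08:30 → overlap.
Declan: starts Oct 11 08:45 before Priya ends Oct 11 10:45, and ends Oct 11 12:45 after Priya starts Oct 11 08:30 → overlap.
Priya overlaps Dmitri, Kenji, Declan.

No — it overlaps Declan, Dmitri, Kenji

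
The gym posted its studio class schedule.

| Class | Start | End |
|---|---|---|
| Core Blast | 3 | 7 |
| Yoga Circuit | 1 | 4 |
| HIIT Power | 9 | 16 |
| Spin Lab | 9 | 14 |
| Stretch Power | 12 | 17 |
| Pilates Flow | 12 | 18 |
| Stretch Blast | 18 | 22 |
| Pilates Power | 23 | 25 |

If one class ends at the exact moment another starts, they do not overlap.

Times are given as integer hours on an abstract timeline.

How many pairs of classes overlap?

Sorted by start: Yoga Circuit, Core Blast, HIIT Power, Spin Lab, Stretch Power, Pilates Flow, Stretch Blast, Pilates Power.
Core Blast starts before Yoga Circuit ends → Yoga Circuit and Core Blast overlap.
HIIT Power starts after Yoga Circuit ends; Yoga Circuit is clear from here.
HIIT Power starts after Core Blast ends; Core Blast is clear from here.
Spin Lab starts before HIIT Power ends → HIIT Power and Spin Lab overlap.
Stretch Power starts before HIIT Power ends → HIIT Power and Stretch Power overlap.
Pilates Flow starts before HIIT Power ends → HIIT Power and Pilates Flow overlap.
Stretch Blast starts after HIIT Power ends; HIIT Power is clear from here.
Stretch Power starts before Spin Lab ends → Spin Lab and Stretch Power overlap.
Pilates Flow starts before Spin Lab ends → Spin Lab and Pilates Flow overlap.
Stretch Blast starts after Spin Lab ends; Spin Lab is clear from here.
Pilates Flow starts before Stretch Power ends → Stretch Power and Pilates Flow overlap.
Stretch Blast starts after Stretch Power ends; Stretch Power is clear from here.
Stretch Blast starts exactly when Pilates Flow ends (back-to-back, no overlap); Pilates Flow is clear from here.
Pilates Power starts after Stretch Blast ends.
Overlapping pairs: Core Blast & Yoga Circuit, HIIT Power & Pilates Flow, HIIT Power & Spin Lab, HIIT Power & Stretch Power, Pilates Flow & Spin Lab, Pilates Flow & Stretch Power, Spin Lab & Stretch Power — 7 in total.

7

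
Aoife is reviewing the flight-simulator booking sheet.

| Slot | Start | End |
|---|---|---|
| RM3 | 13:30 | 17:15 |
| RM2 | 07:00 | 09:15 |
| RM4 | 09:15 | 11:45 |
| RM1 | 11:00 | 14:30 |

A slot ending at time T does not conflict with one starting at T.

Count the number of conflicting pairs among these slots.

2

Sorted by start: RM2, RM4, RM1, RM3.
RM4 starts exactly when RM2 ends (back-to-back, no overlap); RM2 is clear from here.
RM1 starts before RM4 ends → RM4 and RM1 overlap.
RM3 starts after RM4 ends.
RM3 starts before RM1 ends → RM1 and RM3 overlap.
Overlapping pairs: RM1 & RM3, RM1 & RM4 — 2 in total.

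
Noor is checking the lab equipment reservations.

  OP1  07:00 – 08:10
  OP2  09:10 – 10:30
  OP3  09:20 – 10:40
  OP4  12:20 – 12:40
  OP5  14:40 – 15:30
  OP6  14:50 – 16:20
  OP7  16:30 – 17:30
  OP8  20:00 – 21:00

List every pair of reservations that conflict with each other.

Check each pair: they overlap iff neither finishes before the other starts.
Sorted by start: OP1, OP2, OP3, OP4, OP5, OP6, OP7, OP8.
OP2 starts after OP1 ends — done with OP1.
OP3 starts before OP2 ends → OP2 and OP3 overlap.
OP4 starts after OP2 ends — done with OP2.
OP4 starts after OP3 ends — done with OP3.
OP5 starts after OP4 ends — done with OP4.
OP6 starts before OP5 ends → OP5 and OP6 overlap.
OP7 starts after OP5 ends — done with OP5.
OP7 starts after OP6 ends — done with OP6.
OP8 starts after OP7 ends.

OP2 & OP3, OP5 & OP6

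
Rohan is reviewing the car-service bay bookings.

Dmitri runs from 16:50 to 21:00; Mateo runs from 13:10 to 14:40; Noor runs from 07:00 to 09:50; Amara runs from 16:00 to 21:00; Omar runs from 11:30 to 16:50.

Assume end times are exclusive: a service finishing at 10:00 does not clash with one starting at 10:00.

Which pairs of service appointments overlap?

Amara & Dmitri, Amara & Omar, Mateo & Omar

Sorted by start: Noor, Omar, Mateo, Amara, Dmitri.
Omar starts after Noor ends — done with Noor.
Mateo starts before Omar ends → Omar and Mateo overlap.
Amara starts before Omar ends → Omar and Amara overlap.
Dmitri starts exactly when Omar ends (back-to-back, no overlap).
Amara starts after Mateo ends — done with Mateo.
Dmitri starts before Amara ends → Amara and Dmitri overlap.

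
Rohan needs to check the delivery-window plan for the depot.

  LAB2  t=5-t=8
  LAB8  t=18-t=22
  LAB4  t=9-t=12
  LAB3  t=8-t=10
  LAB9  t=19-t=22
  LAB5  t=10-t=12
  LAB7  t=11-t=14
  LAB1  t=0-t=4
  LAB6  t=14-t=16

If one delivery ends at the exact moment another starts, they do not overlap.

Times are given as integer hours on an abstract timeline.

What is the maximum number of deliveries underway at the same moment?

3

Walk through starts and ends in time order (an end at T is processed before a start at T):
t=0 start LAB1 → 1
t=4 end LAB1 → 0
t=5 start LAB2 → 1
t=8 end LAB2 → 0
t=8 start LAB3 → 1
t=9 start LAB4 → 2
t=10 end LAB3 → 1
t=10 start LAB5 → 2
t=11 start LAB7 → 3
t=12 end LAB4 → 2
t=12 end LAB5 → 1
t=14 end LAB7 → 0
t=14 start LAB6 → 1
t=16 end LAB6 → 0
t=18 start LAB8 → 1
t=19 start LAB9 → 2
t=22 end LAB8 → 1
t=22 end LAB9 → 0
Peak is 3, at t=11 (LAB4, LAB5, LAB7).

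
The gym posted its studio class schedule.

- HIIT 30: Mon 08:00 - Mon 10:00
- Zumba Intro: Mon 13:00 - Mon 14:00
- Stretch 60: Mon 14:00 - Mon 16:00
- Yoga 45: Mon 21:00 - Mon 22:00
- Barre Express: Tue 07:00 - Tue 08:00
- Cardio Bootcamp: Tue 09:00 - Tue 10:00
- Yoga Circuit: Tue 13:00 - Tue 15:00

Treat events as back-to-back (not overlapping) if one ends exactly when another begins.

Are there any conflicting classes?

Sorted by start: HIIT 30, Zumba Intro, Stretch 60, Yoga 45, Barre Express, Cardio Bootcamp, Yoga Circuit.
Zumba Intro starts after HIIT 30 ends; HIIT 30 is clear from here.
Stretch 60 starts exactly when Zumba Intro ends (back-to-back, no overlap); Zumba Intro is clear from here.
Yoga 45 starts after Stretch 60 ends; Stretch 60 is clear from here.
Barre Express starts after Yoga 45 ends; Yoga 45 is clear from here.
Cardio Bootcamp starts after Barre Express ends; Barre Express is clear from here.
Yoga Circuit starts after Cardio Bootcamp ends.
Every pair is clear; the schedule has no overlaps.

No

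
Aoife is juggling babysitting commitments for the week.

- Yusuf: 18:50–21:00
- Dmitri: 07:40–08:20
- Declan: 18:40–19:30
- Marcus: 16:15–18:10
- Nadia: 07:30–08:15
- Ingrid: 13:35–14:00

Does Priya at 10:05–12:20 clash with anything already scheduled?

No — it doesn't clash with anything

Nadia: ends 08:15 at or before Priya starts 10:05 → clear.
Dmitri: ends 08:20 at or before Priya starts 10:05 → clear.
Ingrid: starts 13:35 at or after Priya ends 12:20 → clear.
Marcus: starts 16:15 at or after Priya ends 12:20 → clear.
Declan: starts 18:40 at or after Priya ends 12:20 → clear.
Yusuf: starts 18:50 at or after Priya ends 12:20 → clear.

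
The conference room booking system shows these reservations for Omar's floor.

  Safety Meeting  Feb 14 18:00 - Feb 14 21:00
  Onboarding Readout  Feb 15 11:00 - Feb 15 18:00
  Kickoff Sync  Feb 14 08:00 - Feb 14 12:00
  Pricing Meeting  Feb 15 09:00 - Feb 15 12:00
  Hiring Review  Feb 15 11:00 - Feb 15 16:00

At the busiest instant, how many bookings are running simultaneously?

3

Walk through starts and ends in time order (an end at T is processed before a start at T):
Feb 14 08:00 start Kickoff Sync → 1
Feb 14 12:00 end Kickoff Sync → 0
Feb 14 18:00 start Safety Meeting → 1
Feb 14 21:00 end Safety Meeting → 0
Feb 15 09:00 start Pricing Meeting → 1
Feb 15 11:00 start Hiring Review → 2
Feb 15 11:00 start Onboarding Readout → 3
Feb 15 12:00 end Pricing Meeting → 2
Feb 15 16:00 end Hiring Review → 1
Feb 15 18:00 end Onboarding Readout → 0
Peak is 3, at Feb 15 11:00 (Hiring Review, Onboarding Readout, Pricing Meeting).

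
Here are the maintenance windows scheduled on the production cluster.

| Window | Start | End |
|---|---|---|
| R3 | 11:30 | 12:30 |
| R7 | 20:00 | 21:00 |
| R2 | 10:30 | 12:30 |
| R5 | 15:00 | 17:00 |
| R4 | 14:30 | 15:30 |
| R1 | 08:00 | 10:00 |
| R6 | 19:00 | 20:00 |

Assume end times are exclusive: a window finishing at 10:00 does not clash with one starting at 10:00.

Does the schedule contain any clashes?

Yes

Sorted by start: R1, R2, R3, R4, R5, R6, R7.
R2 starts after R1 ends; R1 is clear from here.
R3 starts before R2 ends → R2 and R3 overlap.
That's a conflict, so the schedule is not conflict-free.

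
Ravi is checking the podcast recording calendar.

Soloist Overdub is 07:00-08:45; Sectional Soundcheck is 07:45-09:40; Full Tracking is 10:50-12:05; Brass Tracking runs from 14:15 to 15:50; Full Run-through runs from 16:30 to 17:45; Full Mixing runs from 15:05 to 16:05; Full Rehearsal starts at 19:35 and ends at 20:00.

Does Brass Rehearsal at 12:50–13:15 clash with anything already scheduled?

Soloist Overdub: ends 08:45 at or before Brass Rehearsal starts 12:50 → clear.
Sectional Soundcheck: ends 09:40 at or before Brass Rehearsal starts 12:50 → clear.
Full Tracking: ends 12:05 at or before Brass Rehearsal starts 12:50 → clear.
Brass Tracking: starts 14:15 at or after Brass Rehearsal ends 13:15 → clear.
Full Mixing: starts 15:05 at or after Brass Rehearsal ends 13:15 → clear.
Full Run-through: starts 16:30 at or after Brass Rehearsal ends 13:15 → clear.
Full Rehearsal: starts 19:35 at or after Brass Rehearsal ends 13:15 → clear.

No — it doesn't clash with anything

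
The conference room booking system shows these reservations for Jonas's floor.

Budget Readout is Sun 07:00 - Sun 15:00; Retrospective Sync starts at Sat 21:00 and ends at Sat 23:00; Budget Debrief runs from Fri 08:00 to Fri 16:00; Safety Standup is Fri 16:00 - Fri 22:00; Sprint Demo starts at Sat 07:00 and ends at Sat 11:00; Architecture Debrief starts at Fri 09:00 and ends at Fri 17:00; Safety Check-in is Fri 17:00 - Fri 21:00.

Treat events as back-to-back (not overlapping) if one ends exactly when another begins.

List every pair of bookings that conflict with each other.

Architecture Debrief & Budget Debrief, Architecture Debrief & Safety Standup, Safety Check-in & Safety Standup

Sorted by start: Budget Debrief, Architecture Debrief, Safety Standup, Safety Check-in, Sprint Demo, Retrospective Sync, Budget Readout.
Architecture Debrief starts before Budget Debrief ends → Budget Debrief and Architecture Debrief overlap.
Safety Standup starts exactly when Budget Debrief ends (back-to-back, no overlap), so Budget Debrief has no further overlaps.
Safety Standup starts before Architecture Debrief ends → Architecture Debrief and Safety Standup overlap.
Safety Check-in starts exactly when Architecture Debrief ends (back-to-back, no overlap), so Architecture Debrief has no further overlaps.
Safety Check-in starts before Safety Standup ends → Safety Standup and Safety Check-in overlap.
Sprint Demo starts after Safety Standup ends, so Safety Standup has no further overlaps.
Sprint Demo starts after Safety Check-in ends, so Safety Check-in has no further overlaps.
Retrospective Sync starts after Sprint Demo ends, so Sprint Demo has no further overlaps.
Budget Readout starts after Retrospective Sync ends.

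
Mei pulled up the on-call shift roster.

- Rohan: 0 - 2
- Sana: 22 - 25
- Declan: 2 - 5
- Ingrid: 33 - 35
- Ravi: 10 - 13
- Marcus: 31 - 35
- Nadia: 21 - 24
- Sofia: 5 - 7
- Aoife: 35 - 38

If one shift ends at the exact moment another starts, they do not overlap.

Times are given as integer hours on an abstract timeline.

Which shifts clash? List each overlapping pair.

Sorted by start: Rohan, Declan, Sofia, Ravi, Nadia, Sana, Marcus, Ingrid, Aoife.
Declan starts exactly when Rohan ends (back-to-back, no overlap), so nothing later overlaps Rohan either.
Sofia starts exactly when Declan ends (back-to-back, no overlap), so nothing later overlaps Declan either.
Ravi starts after Sofia ends, so nothing later overlaps Sofia either.
Nadia starts after Ravi ends, so nothing later overlaps Ravi either.
Sana starts before Nadia ends → Nadia and Sana overlap.
Marcus starts after Nadia ends, so nothing later overlaps Nadia either.
Marcus starts after Sana ends, so nothing later overlaps Sana either.
Ingrid starts before Marcus ends → Marcus and Ingrid overlap.
Aoife starts exactly when Marcus ends (back-to-back, no overlap).
Aoife starts exactly when Ingrid ends (back-to-back, no overlap).

Ingrid & Marcus, Nadia & Sana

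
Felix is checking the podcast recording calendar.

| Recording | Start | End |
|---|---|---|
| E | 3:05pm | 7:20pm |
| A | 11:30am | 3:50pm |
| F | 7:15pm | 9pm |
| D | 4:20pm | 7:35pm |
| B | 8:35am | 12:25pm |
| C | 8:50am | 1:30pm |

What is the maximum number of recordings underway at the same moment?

Walk through starts and ends in time order (an end at T is processed before a start at T):
8:35am start B → 1
8:50am start C → 2
11:30am start A → 3
12:25pm end B → 2
1:30pm end C → 1
3:05pm start E → 2
3:50pm end A → 1
4:20pm start D → 2
7:15pm start F → 3
7:20pm end E → 2
7:35pm end D → 1
9pm end F → 0
Peak is 3, at 11:30am (A, B, C).

3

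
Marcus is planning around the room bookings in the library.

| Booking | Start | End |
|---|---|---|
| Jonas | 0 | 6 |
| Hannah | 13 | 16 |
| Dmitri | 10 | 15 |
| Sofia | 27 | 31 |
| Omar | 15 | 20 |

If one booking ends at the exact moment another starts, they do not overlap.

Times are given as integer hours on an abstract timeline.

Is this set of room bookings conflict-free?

Sorted by start: Jonas, Dmitri, Hannah, Omar, Sofia.
Dmitri starts after Jonas ends — done with Jonas.
Hannah starts before Dmitri ends → Dmitri and Hannah overlap.
That's a conflict, so the schedule is not conflict-free.

No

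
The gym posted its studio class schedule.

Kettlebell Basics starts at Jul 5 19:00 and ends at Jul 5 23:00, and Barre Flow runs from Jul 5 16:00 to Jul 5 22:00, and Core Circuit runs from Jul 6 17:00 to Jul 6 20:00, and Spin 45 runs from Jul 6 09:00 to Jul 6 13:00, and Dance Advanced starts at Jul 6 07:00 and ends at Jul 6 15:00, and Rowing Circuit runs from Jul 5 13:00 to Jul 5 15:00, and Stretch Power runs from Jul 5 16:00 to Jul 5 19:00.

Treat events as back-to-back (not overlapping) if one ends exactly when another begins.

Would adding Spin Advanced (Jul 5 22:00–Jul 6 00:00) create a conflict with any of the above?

Yes — it overlaps Kettlebell Basics

Rowing Circuit: ends Jul 5 15:00 at or before Spin Advanced starts Jul 5 22:00 → clear.
Stretch Power: ends Jul 5 19:00 at or before Spin Advanced starts Jul 5 22:00 → clear.
Barre Flow: ends Jul 5 22:00 at or before Spin Advanced starts Jul 5 22:00 → clear.
Kettlebell Basics: starts Jul 5 19:00 before Spin Advanced ends Jul 6 00:00, and ends Jul 5 23:00 after Spin Advanced starts Jul 5 22:00 → overlap.
Dance Advanced: starts Jul 6 07:00 at or after Spin Advanced ends Jul 6 00:00 → clear.
Spin 45: starts Jul 6 09:00 at or after Spin Advanced ends Jul 6 00:00 → clear.
Core Circuit: starts Jul 6 17:00 at or after Spin Advanced ends Jul 6 00:00 → clear.
Spin Advanced overlaps Kettlebell Basics.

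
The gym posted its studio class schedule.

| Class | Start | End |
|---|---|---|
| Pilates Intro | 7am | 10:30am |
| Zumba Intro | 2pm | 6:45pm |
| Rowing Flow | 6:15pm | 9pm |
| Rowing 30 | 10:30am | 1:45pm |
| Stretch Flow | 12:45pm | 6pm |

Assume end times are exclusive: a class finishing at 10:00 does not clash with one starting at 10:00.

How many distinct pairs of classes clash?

Check each pair: they overlap iff neither finishes before the other starts.
Sorted by start: Pilates Intro, Rowing 30, Stretch Flow, Zumba Intro, Rowing Flow.
Rowing 30 starts exactly when Pilates Intro ends (back-to-back, no overlap) — done with Pilates Intro.
Stretch Flow starts before Rowing 30 ends → Rowing 30 and Stretch Flow overlap.
Zumba Intro starts after Rowing 30 ends — done with Rowing 30.
Zumba Intro starts before Stretch Flow ends → Stretch Flow and Zumba Intro overlap.
Rowing Flow starts after Stretch Flow ends.
Rowing Flow starts before Zumba Intro ends → Zumba Intro and Rowing Flow overlap.
Overlapping pairs: Rowing 30 & Stretch Flow, Rowing Flow & Zumba Intro, Stretch Flow & Zumba Intro — 3 in total.

3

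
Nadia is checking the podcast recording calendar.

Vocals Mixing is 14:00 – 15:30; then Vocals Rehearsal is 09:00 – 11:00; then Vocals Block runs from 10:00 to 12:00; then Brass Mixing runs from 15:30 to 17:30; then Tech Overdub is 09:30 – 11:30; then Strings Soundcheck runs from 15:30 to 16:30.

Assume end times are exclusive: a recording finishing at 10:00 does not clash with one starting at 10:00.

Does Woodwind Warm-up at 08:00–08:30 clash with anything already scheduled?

No — it doesn't clash with anything

Vocals Rehearsal: starts 09:00 at or after Woodwind Warm-up ends 08:30 → clear.
Tech Overdub: starts 09:30 at or after Woodwind Warm-up ends 08:30 → clear.
Vocals Block: starts 10:00 at or after Woodwind Warm-up ends 08:30 → clear.
Vocals Mixing: starts 14:00 at or after Woodwind Warm-up ends 08:30 → clear.
Strings Soundcheck: starts 15:30 at or after Woodwind Warm-up ends 08:30 → clear.
Brass Mixing: starts 15:30 at or after Woodwind Warm-up ends 08:30 → clear.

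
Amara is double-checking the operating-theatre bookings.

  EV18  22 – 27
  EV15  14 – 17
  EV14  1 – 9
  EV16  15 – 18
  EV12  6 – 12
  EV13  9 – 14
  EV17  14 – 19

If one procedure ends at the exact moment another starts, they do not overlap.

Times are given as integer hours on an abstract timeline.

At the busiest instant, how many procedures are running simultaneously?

Sort all start/end points and keep a running count:
1 start EV14 → 1
6 start EV12 → 2
9 end EV14 → 1
9 start EV13 → 2
12 end EV12 → 1
14 end EV13 → 0
14 start EV15 → 1
14 start EV17 → 2
15 start EV16 → 3
17 end EV15 → 2
18 end EV16 → 1
19 end EV17 → 0
22 start EV18 → 1
27 end EV18 → 0
Peak is 3, at 15 (EV15, EV16, EV17).

3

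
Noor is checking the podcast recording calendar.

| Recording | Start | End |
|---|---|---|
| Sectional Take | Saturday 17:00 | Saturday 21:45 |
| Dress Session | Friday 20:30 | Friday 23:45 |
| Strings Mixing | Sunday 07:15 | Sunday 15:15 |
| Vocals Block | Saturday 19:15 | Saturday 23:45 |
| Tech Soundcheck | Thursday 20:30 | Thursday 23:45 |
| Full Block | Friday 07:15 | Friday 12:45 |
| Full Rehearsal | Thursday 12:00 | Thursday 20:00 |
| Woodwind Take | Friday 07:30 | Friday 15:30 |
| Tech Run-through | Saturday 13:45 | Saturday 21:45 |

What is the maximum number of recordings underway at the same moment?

3

Walk through starts and ends in time order (an end at T is processed before a start at T):
Thursday 12:00 start Full Rehearsal → 1
Thursday 20:00 end Full Rehearsal → 0
Thursday 20:30 start Tech Soundcheck → 1
Thursday 23:45 end Tech Soundcheck → 0
Friday 07:15 start Full Block → 1
Friday 07:30 start Woodwind Take → 2
Friday 12:45 end Full Block → 1
Friday 15:30 end Woodwind Take → 0
Friday 20:30 start Dress Session → 1
Friday 23:45 end Dress Session → 0
Saturday 13:45 start Tech Run-through → 1
Saturday 17:00 start Sectional Take → 2
Saturday 19:15 start Vocals Block → 3
Saturday 21:45 end Sectional Take → 2
Saturday 21:45 end Tech Run-through → 1
Saturday 23:45 end Vocals Block → 0
Sunday 07:15 start Strings Mixing → 1
Sunday 15:15 end Strings Mixing → 0
Peak is 3, at Saturday 19:15 (Sectional Take, Tech Run-through, Vocals Block).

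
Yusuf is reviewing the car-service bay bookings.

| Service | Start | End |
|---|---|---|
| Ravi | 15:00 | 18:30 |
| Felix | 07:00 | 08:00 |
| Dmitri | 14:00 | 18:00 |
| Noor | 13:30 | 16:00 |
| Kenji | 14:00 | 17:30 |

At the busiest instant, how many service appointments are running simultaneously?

4

Walk through starts and ends in time order (an end at T is processed before a start at T):
07:00 start Felix → 1
08:00 end Felix → 0
13:30 start Noor → 1
14:00 start Dmitri → 2
14:00 start Kenji → 3
15:00 start Ravi → 4
16:00 end Noor → 3
17:30 end Kenji → 2
18:00 end Dmitri → 1
18:30 end Ravi → 0
Peak is 4, at 15:00 (Dmitri, Kenji, Noor, Ravi).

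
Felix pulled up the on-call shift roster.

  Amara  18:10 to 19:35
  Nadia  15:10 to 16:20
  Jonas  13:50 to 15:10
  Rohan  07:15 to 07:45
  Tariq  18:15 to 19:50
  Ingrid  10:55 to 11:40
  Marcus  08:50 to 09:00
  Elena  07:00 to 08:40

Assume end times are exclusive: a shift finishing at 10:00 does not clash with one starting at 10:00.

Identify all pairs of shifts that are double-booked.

Sorted by start: Elena, Rohan, Marcus, Ingrid, Jonas, Nadia, Amara, Tariq.
Rohan starts before Elena ends → Elena and Rohan overlap.
Marcus starts after Elena ends, so Elena has no further overlaps.
Marcus starts after Rohan ends, so Rohan has no further overlaps.
Ingrid starts after Marcus ends, so Marcus has no further overlaps.
Jonas starts after Ingrid ends, so Ingrid has no further overlaps.
Nadia starts exactly when Jonas ends (back-to-back, no overlap), so Jonas has no further overlaps.
Amara starts after Nadia ends, so Nadia has no further overlaps.
Tariq starts before Amara ends → Amara and Tariq overlap.

Amara & Tariq, Elena & Rohan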